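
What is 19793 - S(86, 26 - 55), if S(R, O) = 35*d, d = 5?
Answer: 19618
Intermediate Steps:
S(R, O) = 175 (S(R, O) = 35*5 = 175)
19793 - S(86, 26 - 55) = 19793 - 1*175 = 19793 - 175 = 19618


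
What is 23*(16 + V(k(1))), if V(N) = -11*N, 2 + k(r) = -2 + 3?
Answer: 621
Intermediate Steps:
k(r) = -1 (k(r) = -2 + (-2 + 3) = -2 + 1 = -1)
23*(16 + V(k(1))) = 23*(16 - 11*(-1)) = 23*(16 + 11) = 23*27 = 621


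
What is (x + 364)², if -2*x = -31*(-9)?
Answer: 201601/4 ≈ 50400.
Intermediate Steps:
x = -279/2 (x = -(-31)*(-9)/2 = -½*279 = -279/2 ≈ -139.50)
(x + 364)² = (-279/2 + 364)² = (449/2)² = 201601/4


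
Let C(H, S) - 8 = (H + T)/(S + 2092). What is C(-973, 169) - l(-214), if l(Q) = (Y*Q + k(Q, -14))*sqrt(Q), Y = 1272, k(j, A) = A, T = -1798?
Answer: 901/133 + 272222*I*sqrt(214) ≈ 6.7744 + 3.9823e+6*I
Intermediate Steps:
C(H, S) = 8 + (-1798 + H)/(2092 + S) (C(H, S) = 8 + (H - 1798)/(S + 2092) = 8 + (-1798 + H)/(2092 + S))
l(Q) = sqrt(Q)*(-14 + 1272*Q) (l(Q) = (1272*Q - 14)*sqrt(Q) = (-14 + 1272*Q)*sqrt(Q) = sqrt(Q)*(-14 + 1272*Q))
C(-973, 169) - l(-214) = (14938 - 973 + 8*169)/(2092 + 169) - sqrt(-214)*(-14 + 1272*(-214)) = (14938 - 973 + 1352)/2261 - I*sqrt(214)*(-14 - 272208) = (1/2261)*15317 - I*sqrt(214)*(-272222) = 901/133 - (-272222)*I*sqrt(214) = 901/133 + 272222*I*sqrt(214)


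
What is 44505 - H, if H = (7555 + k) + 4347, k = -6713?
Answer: 39316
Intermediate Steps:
H = 5189 (H = (7555 - 6713) + 4347 = 842 + 4347 = 5189)
44505 - H = 44505 - 1*5189 = 44505 - 5189 = 39316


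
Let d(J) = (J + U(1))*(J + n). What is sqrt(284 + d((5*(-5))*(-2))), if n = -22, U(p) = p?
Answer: 4*sqrt(107) ≈ 41.376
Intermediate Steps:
d(J) = (1 + J)*(-22 + J) (d(J) = (J + 1)*(J - 22) = (1 + J)*(-22 + J))
sqrt(284 + d((5*(-5))*(-2))) = sqrt(284 + (-22 + ((5*(-5))*(-2))**2 - 21*5*(-5)*(-2))) = sqrt(284 + (-22 + (-25*(-2))**2 - (-525)*(-2))) = sqrt(284 + (-22 + 50**2 - 21*50)) = sqrt(284 + (-22 + 2500 - 1050)) = sqrt(284 + 1428) = sqrt(1712) = 4*sqrt(107)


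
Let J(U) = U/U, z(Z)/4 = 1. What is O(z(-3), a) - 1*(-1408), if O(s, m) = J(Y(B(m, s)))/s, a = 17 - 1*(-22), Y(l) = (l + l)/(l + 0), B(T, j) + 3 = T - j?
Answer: 5633/4 ≈ 1408.3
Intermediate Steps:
z(Z) = 4 (z(Z) = 4*1 = 4)
B(T, j) = -3 + T - j (B(T, j) = -3 + (T - j) = -3 + T - j)
Y(l) = 2 (Y(l) = (2*l)/l = 2)
J(U) = 1
a = 39 (a = 17 + 22 = 39)
O(s, m) = 1/s
O(z(-3), a) - 1*(-1408) = 1/4 - 1*(-1408) = ¼ + 1408 = 5633/4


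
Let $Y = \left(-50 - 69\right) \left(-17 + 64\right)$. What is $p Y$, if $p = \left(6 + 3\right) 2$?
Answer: $-100674$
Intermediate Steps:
$p = 18$ ($p = 9 \cdot 2 = 18$)
$Y = -5593$ ($Y = \left(-119\right) 47 = -5593$)
$p Y = 18 \left(-5593\right) = -100674$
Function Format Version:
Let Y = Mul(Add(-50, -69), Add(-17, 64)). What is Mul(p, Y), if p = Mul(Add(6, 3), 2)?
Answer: -100674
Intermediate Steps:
p = 18 (p = Mul(9, 2) = 18)
Y = -5593 (Y = Mul(-119, 47) = -5593)
Mul(p, Y) = Mul(18, -5593) = -100674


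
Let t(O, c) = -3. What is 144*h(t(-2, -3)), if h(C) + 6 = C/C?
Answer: -720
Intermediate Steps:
h(C) = -5 (h(C) = -6 + C/C = -6 + 1 = -5)
144*h(t(-2, -3)) = 144*(-5) = -720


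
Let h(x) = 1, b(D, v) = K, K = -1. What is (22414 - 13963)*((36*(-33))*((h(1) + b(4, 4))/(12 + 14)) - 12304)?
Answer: -103981104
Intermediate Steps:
b(D, v) = -1
(22414 - 13963)*((36*(-33))*((h(1) + b(4, 4))/(12 + 14)) - 12304) = (22414 - 13963)*((36*(-33))*((1 - 1)/(12 + 14)) - 12304) = 8451*(-0/26 - 12304) = 8451*(-1188*0 - 12304) = 8451*(0 - 12304) = 8451*(-12304) = -103981104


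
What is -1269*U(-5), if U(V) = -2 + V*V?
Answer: -29187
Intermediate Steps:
U(V) = -2 + V²
-1269*U(-5) = -1269*(-2 + (-5)²) = -1269*(-2 + 25) = -1269*23 = -29187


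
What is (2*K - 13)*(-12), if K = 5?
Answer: 36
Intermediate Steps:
(2*K - 13)*(-12) = (2*5 - 13)*(-12) = (10 - 13)*(-12) = -3*(-12) = 36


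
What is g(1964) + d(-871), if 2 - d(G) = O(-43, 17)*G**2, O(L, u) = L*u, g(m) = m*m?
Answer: 558423869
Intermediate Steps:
g(m) = m**2
d(G) = 2 + 731*G**2 (d(G) = 2 - (-43*17)*G**2 = 2 - (-731)*G**2 = 2 + 731*G**2)
g(1964) + d(-871) = 1964**2 + (2 + 731*(-871)**2) = 3857296 + (2 + 731*758641) = 3857296 + (2 + 554566571) = 3857296 + 554566573 = 558423869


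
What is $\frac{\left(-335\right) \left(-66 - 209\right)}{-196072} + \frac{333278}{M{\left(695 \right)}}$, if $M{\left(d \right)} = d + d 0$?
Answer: $\frac{65282457141}{136270040} \approx 479.07$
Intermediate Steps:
$M{\left(d \right)} = d$ ($M{\left(d \right)} = d + 0 = d$)
$\frac{\left(-335\right) \left(-66 - 209\right)}{-196072} + \frac{333278}{M{\left(695 \right)}} = \frac{\left(-335\right) \left(-66 - 209\right)}{-196072} + \frac{333278}{695} = \left(-335\right) \left(-275\right) \left(- \frac{1}{196072}\right) + 333278 \cdot \frac{1}{695} = 92125 \left(- \frac{1}{196072}\right) + \frac{333278}{695} = - \frac{92125}{196072} + \frac{333278}{695} = \frac{65282457141}{136270040}$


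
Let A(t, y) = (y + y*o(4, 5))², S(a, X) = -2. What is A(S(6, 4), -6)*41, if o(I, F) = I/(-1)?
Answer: 13284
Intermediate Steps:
o(I, F) = -I (o(I, F) = I*(-1) = -I)
A(t, y) = 9*y² (A(t, y) = (y + y*(-1*4))² = (y + y*(-4))² = (y - 4*y)² = (-3*y)² = 9*y²)
A(S(6, 4), -6)*41 = (9*(-6)²)*41 = (9*36)*41 = 324*41 = 13284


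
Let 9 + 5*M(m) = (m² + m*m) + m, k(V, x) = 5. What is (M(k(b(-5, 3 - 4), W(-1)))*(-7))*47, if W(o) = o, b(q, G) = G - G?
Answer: -15134/5 ≈ -3026.8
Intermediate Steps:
b(q, G) = 0
M(m) = -9/5 + m/5 + 2*m²/5 (M(m) = -9/5 + ((m² + m*m) + m)/5 = -9/5 + ((m² + m²) + m)/5 = -9/5 + (2*m² + m)/5 = -9/5 + (m + 2*m²)/5 = -9/5 + (m/5 + 2*m²/5) = -9/5 + m/5 + 2*m²/5)
(M(k(b(-5, 3 - 4), W(-1)))*(-7))*47 = ((-9/5 + (⅕)*5 + (⅖)*5²)*(-7))*47 = ((-9/5 + 1 + (⅖)*25)*(-7))*47 = ((-9/5 + 1 + 10)*(-7))*47 = ((46/5)*(-7))*47 = -322/5*47 = -15134/5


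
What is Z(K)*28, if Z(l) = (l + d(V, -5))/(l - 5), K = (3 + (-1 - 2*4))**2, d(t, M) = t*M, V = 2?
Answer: 728/31 ≈ 23.484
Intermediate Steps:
d(t, M) = M*t
K = 36 (K = (3 + (-1 - 8))**2 = (3 - 9)**2 = (-6)**2 = 36)
Z(l) = (-10 + l)/(-5 + l) (Z(l) = (l - 5*2)/(l - 5) = (l - 10)/(-5 + l) = (-10 + l)/(-5 + l))
Z(K)*28 = ((-10 + 36)/(-5 + 36))*28 = (26/31)*28 = 728/31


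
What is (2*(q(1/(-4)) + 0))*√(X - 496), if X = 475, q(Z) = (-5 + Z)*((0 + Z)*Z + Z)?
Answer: 63*I*√21/32 ≈ 9.0219*I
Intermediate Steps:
q(Z) = (-5 + Z)*(Z + Z²) (q(Z) = (-5 + Z)*(Z*Z + Z) = (-5 + Z)*(Z² + Z) = (-5 + Z)*(Z + Z²))
(2*(q(1/(-4)) + 0))*√(X - 496) = (2*((-5 + (1/(-4))² - 4/(-4))/(-4) + 0))*√(475 - 496) = (2*(-(-5 + (-¼)² - 4*(-¼))/4 + 0))*√(-21) = (2*(-(-5 + 1/16 + 1)/4 + 0))*(I*√21) = (2*(-¼*(-63/16) + 0))*(I*√21) = (2*(63/64 + 0))*(I*√21) = (2*(63/64))*(I*√21) = 63*(I*√21)/32 = 63*I*√21/32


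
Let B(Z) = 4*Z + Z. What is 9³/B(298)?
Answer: 729/1490 ≈ 0.48926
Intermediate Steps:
B(Z) = 5*Z
9³/B(298) = 9³/((5*298)) = 729/1490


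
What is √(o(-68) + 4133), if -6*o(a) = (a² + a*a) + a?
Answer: √2603 ≈ 51.020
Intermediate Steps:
o(a) = -a²/3 - a/6 (o(a) = -((a² + a*a) + a)/6 = -((a² + a²) + a)/6 = -(2*a² + a)/6 = -(a + 2*a²)/6 = -a²/3 - a/6)
√(o(-68) + 4133) = √(-⅙*(-68)*(1 + 2*(-68)) + 4133) = √(-⅙*(-68)*(1 - 136) + 4133) = √(-⅙*(-68)*(-135) + 4133) = √(-1530 + 4133) = √2603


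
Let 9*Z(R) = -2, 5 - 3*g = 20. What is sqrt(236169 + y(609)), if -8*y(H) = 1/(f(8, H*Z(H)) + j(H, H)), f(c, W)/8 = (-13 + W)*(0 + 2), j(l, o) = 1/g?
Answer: sqrt(4789785467690826)/142412 ≈ 485.97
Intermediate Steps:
g = -5 (g = 5/3 - 1/3*20 = 5/3 - 20/3 = -5)
Z(R) = -2/9 (Z(R) = (1/9)*(-2) = -2/9)
j(l, o) = -1/5 (j(l, o) = 1/(-5) = -1/5)
f(c, W) = -208 + 16*W (f(c, W) = 8*((-13 + W)*(0 + 2)) = 8*((-13 + W)*2) = 8*(-26 + 2*W) = -208 + 16*W)
y(H) = -1/(8*(-1041/5 - 32*H/9)) (y(H) = -1/(8*((-208 + 16*(H*(-2/9))) - 1/5)) = -1/(8*((-208 + 16*(-2*H/9)) - 1/5)) = -1/(8*((-208 - 32*H/9) - 1/5)) = -1/(8*(-1041/5 - 32*H/9)))
sqrt(236169 + y(609)) = sqrt(236169 + 45/(8*(9369 + 160*609))) = sqrt(236169 + 45/(8*(9369 + 97440))) = sqrt(236169 + (45/8)/106809) = sqrt(236169 + (45/8)*(1/106809)) = sqrt(236169 + 15/284824) = sqrt(67266599271/284824) = sqrt(4789785467690826)/142412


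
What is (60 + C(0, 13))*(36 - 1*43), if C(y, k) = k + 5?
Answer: -546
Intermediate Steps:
C(y, k) = 5 + k
(60 + C(0, 13))*(36 - 1*43) = (60 + (5 + 13))*(36 - 1*43) = (60 + 18)*(36 - 43) = 78*(-7) = -546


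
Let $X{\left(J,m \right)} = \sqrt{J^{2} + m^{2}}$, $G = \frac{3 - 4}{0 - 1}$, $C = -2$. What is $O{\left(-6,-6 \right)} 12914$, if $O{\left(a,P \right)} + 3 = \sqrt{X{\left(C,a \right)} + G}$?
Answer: $-38742 + 12914 \sqrt{1 + 2 \sqrt{10}} \approx -3791.7$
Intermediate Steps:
$G = 1$ ($G = - \frac{1}{-1} = \left(-1\right) \left(-1\right) = 1$)
$O{\left(a,P \right)} = -3 + \sqrt{1 + \sqrt{4 + a^{2}}}$ ($O{\left(a,P \right)} = -3 + \sqrt{\sqrt{\left(-2\right)^{2} + a^{2}} + 1} = -3 + \sqrt{\sqrt{4 + a^{2}} + 1} = -3 + \sqrt{1 + \sqrt{4 + a^{2}}}$)
$O{\left(-6,-6 \right)} 12914 = \left(-3 + \sqrt{1 + \sqrt{4 + \left(-6\right)^{2}}}\right) 12914 = \left(-3 + \sqrt{1 + \sqrt{4 + 36}}\right) 12914 = \left(-3 + \sqrt{1 + \sqrt{40}}\right) 12914 = \left(-3 + \sqrt{1 + 2 \sqrt{10}}\right) 12914 = -38742 + 12914 \sqrt{1 + 2 \sqrt{10}}$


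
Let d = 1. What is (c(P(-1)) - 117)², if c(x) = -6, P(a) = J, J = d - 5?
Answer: 15129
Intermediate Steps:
J = -4 (J = 1 - 5 = -4)
P(a) = -4
(c(P(-1)) - 117)² = (-6 - 117)² = (-123)² = 15129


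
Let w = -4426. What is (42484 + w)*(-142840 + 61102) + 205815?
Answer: -3110578989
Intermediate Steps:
(42484 + w)*(-142840 + 61102) + 205815 = (42484 - 4426)*(-142840 + 61102) + 205815 = 38058*(-81738) + 205815 = -3110784804 + 205815 = -3110578989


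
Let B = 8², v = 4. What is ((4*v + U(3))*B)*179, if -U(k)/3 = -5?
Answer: 355136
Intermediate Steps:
U(k) = 15 (U(k) = -3*(-5) = 15)
B = 64
((4*v + U(3))*B)*179 = ((4*4 + 15)*64)*179 = ((16 + 15)*64)*179 = (31*64)*179 = 1984*179 = 355136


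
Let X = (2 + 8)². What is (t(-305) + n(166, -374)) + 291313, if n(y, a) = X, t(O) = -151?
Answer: 291262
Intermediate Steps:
X = 100 (X = 10² = 100)
n(y, a) = 100
(t(-305) + n(166, -374)) + 291313 = (-151 + 100) + 291313 = -51 + 291313 = 291262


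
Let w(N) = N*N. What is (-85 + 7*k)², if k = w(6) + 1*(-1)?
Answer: 25600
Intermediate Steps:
w(N) = N²
k = 35 (k = 6² + 1*(-1) = 36 - 1 = 35)
(-85 + 7*k)² = (-85 + 7*35)² = (-85 + 245)² = 160² = 25600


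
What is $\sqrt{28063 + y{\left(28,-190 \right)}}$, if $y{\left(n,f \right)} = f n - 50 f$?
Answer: $\sqrt{32243} \approx 179.56$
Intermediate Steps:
$y{\left(n,f \right)} = - 50 f + f n$
$\sqrt{28063 + y{\left(28,-190 \right)}} = \sqrt{28063 - 190 \left(-50 + 28\right)} = \sqrt{28063 - -4180} = \sqrt{28063 + 4180} = \sqrt{32243}$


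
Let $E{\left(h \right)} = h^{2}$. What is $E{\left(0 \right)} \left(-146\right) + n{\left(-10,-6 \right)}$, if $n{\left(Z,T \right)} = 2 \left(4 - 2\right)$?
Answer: $4$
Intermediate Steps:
$n{\left(Z,T \right)} = 4$ ($n{\left(Z,T \right)} = 2 \cdot 2 = 4$)
$E{\left(0 \right)} \left(-146\right) + n{\left(-10,-6 \right)} = 0^{2} \left(-146\right) + 4 = 0 \left(-146\right) + 4 = 0 + 4 = 4$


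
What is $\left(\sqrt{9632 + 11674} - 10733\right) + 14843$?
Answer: $4110 + \sqrt{21306} \approx 4256.0$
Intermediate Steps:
$\left(\sqrt{9632 + 11674} - 10733\right) + 14843 = \left(\sqrt{21306} - 10733\right) + 14843 = \left(-10733 + \sqrt{21306}\right) + 14843 = 4110 + \sqrt{21306}$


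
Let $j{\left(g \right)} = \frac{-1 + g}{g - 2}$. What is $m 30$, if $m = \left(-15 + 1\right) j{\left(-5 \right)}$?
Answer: $-360$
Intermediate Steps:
$j{\left(g \right)} = \frac{-1 + g}{-2 + g}$
$m = -12$ ($m = \left(-15 + 1\right) \frac{-1 - 5}{-2 - 5} = - 14 \frac{1}{-7} \left(-6\right) = - 14 \left(\left(- \frac{1}{7}\right) \left(-6\right)\right) = \left(-14\right) \frac{6}{7} = -12$)
$m 30 = \left(-12\right) 30 = -360$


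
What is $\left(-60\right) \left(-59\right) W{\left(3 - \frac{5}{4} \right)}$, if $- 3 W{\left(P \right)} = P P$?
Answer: $- \frac{14455}{4} \approx -3613.8$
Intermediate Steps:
$W{\left(P \right)} = - \frac{P^{2}}{3}$ ($W{\left(P \right)} = - \frac{P P}{3} = - \frac{P^{2}}{3}$)
$\left(-60\right) \left(-59\right) W{\left(3 - \frac{5}{4} \right)} = \left(-60\right) \left(-59\right) \left(- \frac{\left(3 - \frac{5}{4}\right)^{2}}{3}\right) = 3540 \left(- \frac{\left(3 - 5 \cdot \frac{1}{4}\right)^{2}}{3}\right) = 3540 \left(- \frac{\left(3 - \frac{5}{4}\right)^{2}}{3}\right) = 3540 \left(- \frac{\left(\frac{7}{4}\right)^{2}}{3}\right) = 3540 \left(\left(- \frac{1}{3}\right) \frac{49}{16}\right) = 3540 \left(- \frac{49}{48}\right) = - \frac{14455}{4}$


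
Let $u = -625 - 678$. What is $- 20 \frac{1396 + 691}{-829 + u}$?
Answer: $\frac{10435}{533} \approx 19.578$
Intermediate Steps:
$u = -1303$
$- 20 \frac{1396 + 691}{-829 + u} = - 20 \frac{1396 + 691}{-829 - 1303} = - 20 \frac{2087}{-2132} = - 20 \cdot 2087 \left(- \frac{1}{2132}\right) = \left(-20\right) \left(- \frac{2087}{2132}\right) = \frac{10435}{533}$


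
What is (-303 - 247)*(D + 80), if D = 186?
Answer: -146300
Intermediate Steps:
(-303 - 247)*(D + 80) = (-303 - 247)*(186 + 80) = -550*266 = -146300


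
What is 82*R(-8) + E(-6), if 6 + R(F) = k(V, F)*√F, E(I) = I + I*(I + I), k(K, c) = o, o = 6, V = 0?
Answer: -426 + 984*I*√2 ≈ -426.0 + 1391.6*I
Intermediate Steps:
k(K, c) = 6
E(I) = I + 2*I² (E(I) = I + I*(2*I) = I + 2*I²)
R(F) = -6 + 6*√F
82*R(-8) + E(-6) = 82*(-6 + 6*√(-8)) - 6*(1 + 2*(-6)) = 82*(-6 + 6*(2*I*√2)) - 6*(1 - 12) = 82*(-6 + 12*I*√2) - 6*(-11) = (-492 + 984*I*√2) + 66 = -426 + 984*I*√2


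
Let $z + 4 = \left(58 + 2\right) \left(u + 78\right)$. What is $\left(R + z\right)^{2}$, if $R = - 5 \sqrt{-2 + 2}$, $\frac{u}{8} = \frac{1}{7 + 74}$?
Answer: $\frac{15979993744}{729} \approx 2.192 \cdot 10^{7}$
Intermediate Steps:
$u = \frac{8}{81}$ ($u = \frac{8}{7 + 74} = \frac{8}{81} \approx 0.098765$)
$R = 0$ ($R = - 5 \sqrt{0} = \left(-5\right) 0 = 0$)
$z = \frac{126412}{27}$ ($z = -4 + \left(58 + 2\right) \left(\frac{8}{81} + 78\right) = -4 + 60 \cdot \frac{6326}{81} = -4 + \frac{126520}{27} = \frac{126412}{27} \approx 4681.9$)
$\left(R + z\right)^{2} = \left(0 + \frac{126412}{27}\right)^{2} = \left(\frac{126412}{27}\right)^{2} = \frac{15979993744}{729}$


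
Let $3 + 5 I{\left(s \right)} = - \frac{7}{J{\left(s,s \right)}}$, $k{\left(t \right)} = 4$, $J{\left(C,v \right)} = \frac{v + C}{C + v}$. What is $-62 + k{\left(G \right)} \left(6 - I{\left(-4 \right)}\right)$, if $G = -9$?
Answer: $-30$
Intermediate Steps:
$J{\left(C,v \right)} = 1$ ($J{\left(C,v \right)} = \frac{C + v}{C + v} = 1$)
$I{\left(s \right)} = -2$ ($I{\left(s \right)} = - \frac{3}{5} + \frac{\left(-7\right) 1^{-1}}{5} = - \frac{3}{5} + \frac{\left(-7\right) 1}{5} = - \frac{3}{5} + \frac{1}{5} \left(-7\right) = - \frac{3}{5} - \frac{7}{5} = -2$)
$-62 + k{\left(G \right)} \left(6 - I{\left(-4 \right)}\right) = -62 + 4 \left(6 - -2\right) = -62 + 4 \left(6 + 2\right) = -62 + 4 \cdot 8 = -62 + 32 = -30$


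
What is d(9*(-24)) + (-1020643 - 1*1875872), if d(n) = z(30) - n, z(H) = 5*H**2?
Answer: -2891799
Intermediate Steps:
d(n) = 4500 - n (d(n) = 5*30**2 - n = 5*900 - n = 4500 - n)
d(9*(-24)) + (-1020643 - 1*1875872) = (4500 - 9*(-24)) + (-1020643 - 1*1875872) = (4500 - 1*(-216)) + (-1020643 - 1875872) = (4500 + 216) - 2896515 = 4716 - 2896515 = -2891799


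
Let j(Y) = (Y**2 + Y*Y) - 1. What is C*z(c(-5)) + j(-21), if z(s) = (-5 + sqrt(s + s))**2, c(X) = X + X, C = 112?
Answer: 1441 - 2240*I*sqrt(5) ≈ 1441.0 - 5008.8*I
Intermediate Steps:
j(Y) = -1 + 2*Y**2 (j(Y) = (Y**2 + Y**2) - 1 = 2*Y**2 - 1 = -1 + 2*Y**2)
c(X) = 2*X
z(s) = (-5 + sqrt(2)*sqrt(s))**2 (z(s) = (-5 + sqrt(2*s))**2 = (-5 + sqrt(2)*sqrt(s))**2)
C*z(c(-5)) + j(-21) = 112*(-5 + sqrt(2)*sqrt(2*(-5)))**2 + (-1 + 2*(-21)**2) = 112*(-5 + sqrt(2)*sqrt(-10))**2 + (-1 + 2*441) = 112*(-5 + sqrt(2)*(I*sqrt(10)))**2 + (-1 + 882) = 112*(-5 + 2*I*sqrt(5))**2 + 881 = 881 + 112*(-5 + 2*I*sqrt(5))**2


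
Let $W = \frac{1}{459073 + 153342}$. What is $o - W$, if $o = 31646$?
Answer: $\frac{19380485089}{612415} \approx 31646.0$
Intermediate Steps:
$W = \frac{1}{612415} \approx 1.6329 \cdot 10^{-6}$
$o - W = 31646 - \frac{1}{612415} = \frac{19380485089}{612415}$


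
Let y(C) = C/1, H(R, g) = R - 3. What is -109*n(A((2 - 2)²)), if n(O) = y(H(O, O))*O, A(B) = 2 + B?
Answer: 218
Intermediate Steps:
H(R, g) = -3 + R
y(C) = C (y(C) = C*1 = C)
n(O) = O*(-3 + O) (n(O) = (-3 + O)*O = O*(-3 + O))
-109*n(A((2 - 2)²)) = -109*(2 + (2 - 2)²)*(-3 + (2 + (2 - 2)²)) = -109*(2 + 0²)*(-3 + (2 + 0²)) = -109*(2 + 0)*(-3 + (2 + 0)) = -218*(-3 + 2) = -218*(-1) = -109*(-2) = 218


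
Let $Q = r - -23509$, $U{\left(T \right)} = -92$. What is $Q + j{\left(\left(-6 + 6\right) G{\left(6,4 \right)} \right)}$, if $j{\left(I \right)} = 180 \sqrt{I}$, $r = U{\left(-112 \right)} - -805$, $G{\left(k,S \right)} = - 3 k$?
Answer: $24222$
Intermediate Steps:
$r = 713$ ($r = -92 - -805 = -92 + \left(-1325 + 2130\right) = -92 + 805 = 713$)
$Q = 24222$ ($Q = 713 - -23509 = 713 + 23509 = 24222$)
$Q + j{\left(\left(-6 + 6\right) G{\left(6,4 \right)} \right)} = 24222 + 180 \sqrt{\left(-6 + 6\right) \left(\left(-3\right) 6\right)} = 24222 + 180 \sqrt{0 \left(-18\right)} = 24222 + 180 \sqrt{0} = 24222 + 180 \cdot 0 = 24222 + 0 = 24222$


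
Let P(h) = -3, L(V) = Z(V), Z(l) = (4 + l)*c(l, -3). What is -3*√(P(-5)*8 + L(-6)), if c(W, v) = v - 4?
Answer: -3*I*√10 ≈ -9.4868*I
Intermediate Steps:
c(W, v) = -4 + v
Z(l) = -28 - 7*l (Z(l) = (4 + l)*(-4 - 3) = (4 + l)*(-7) = -28 - 7*l)
L(V) = -28 - 7*V
-3*√(P(-5)*8 + L(-6)) = -3*√(-3*8 + (-28 - 7*(-6))) = -3*√(-24 + (-28 + 42)) = -3*√(-24 + 14) = -3*I*√10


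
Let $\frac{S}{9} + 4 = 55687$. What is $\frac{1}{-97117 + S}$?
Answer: $\frac{1}{404030} \approx 2.4751 \cdot 10^{-6}$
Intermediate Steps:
$S = 501147$ ($S = -36 + 9 \cdot 55687 = -36 + 501183 = 501147$)
$\frac{1}{-97117 + S} = \frac{1}{-97117 + 501147} = \frac{1}{404030}$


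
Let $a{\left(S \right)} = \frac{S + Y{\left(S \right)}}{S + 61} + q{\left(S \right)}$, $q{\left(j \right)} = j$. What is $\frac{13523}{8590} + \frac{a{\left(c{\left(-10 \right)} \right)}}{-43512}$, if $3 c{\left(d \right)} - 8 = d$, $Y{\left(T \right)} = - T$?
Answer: $\frac{441313877}{280326060} \approx 1.5743$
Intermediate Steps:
$c{\left(d \right)} = \frac{8}{3} + \frac{d}{3}$
$a{\left(S \right)} = S$ ($a{\left(S \right)} = \frac{S - S}{S + 61} + S = \frac{0}{61 + S} + S = 0 + S = S$)
$\frac{13523}{8590} + \frac{a{\left(c{\left(-10 \right)} \right)}}{-43512} = \frac{13523}{8590} + \frac{\frac{8}{3} + \frac{1}{3} \left(-10\right)}{-43512} = 13523 \cdot \frac{1}{8590} + \left(\frac{8}{3} - \frac{10}{3}\right) \left(- \frac{1}{43512}\right) = \frac{13523}{8590} - - \frac{1}{65268} = \frac{13523}{8590} + \frac{1}{65268} = \frac{441313877}{280326060}$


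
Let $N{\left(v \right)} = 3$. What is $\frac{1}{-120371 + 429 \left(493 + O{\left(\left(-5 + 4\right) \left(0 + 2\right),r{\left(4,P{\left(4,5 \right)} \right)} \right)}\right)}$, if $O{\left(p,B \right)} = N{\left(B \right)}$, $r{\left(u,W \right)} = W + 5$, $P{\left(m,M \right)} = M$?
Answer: $\frac{1}{92413} \approx 1.0821 \cdot 10^{-5}$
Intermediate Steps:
$r{\left(u,W \right)} = 5 + W$
$O{\left(p,B \right)} = 3$
$\frac{1}{-120371 + 429 \left(493 + O{\left(\left(-5 + 4\right) \left(0 + 2\right),r{\left(4,P{\left(4,5 \right)} \right)} \right)}\right)} = \frac{1}{-120371 + 429 \left(493 + 3\right)} = \frac{1}{-120371 + 429 \cdot 496} = \frac{1}{-120371 + 212784} = \frac{1}{92413}$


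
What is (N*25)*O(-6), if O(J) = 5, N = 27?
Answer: 3375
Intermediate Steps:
(N*25)*O(-6) = (27*25)*5 = 675*5 = 3375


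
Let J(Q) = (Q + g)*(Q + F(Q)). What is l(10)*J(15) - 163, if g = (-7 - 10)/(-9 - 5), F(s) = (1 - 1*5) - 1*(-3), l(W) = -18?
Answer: -4249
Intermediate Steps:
F(s) = -1 (F(s) = (1 - 5) + 3 = -4 + 3 = -1)
g = 17/14 (g = -17/(-14) = -17*(-1/14) = 17/14 ≈ 1.2143)
J(Q) = (-1 + Q)*(17/14 + Q) (J(Q) = (Q + 17/14)*(Q - 1) = (17/14 + Q)*(-1 + Q) = (-1 + Q)*(17/14 + Q))
l(10)*J(15) - 163 = -18*(-17/14 + 15² + (3/14)*15) - 163 = -18*(-17/14 + 225 + 45/14) - 163 = -18*227 - 163 = -4086 - 163 = -4249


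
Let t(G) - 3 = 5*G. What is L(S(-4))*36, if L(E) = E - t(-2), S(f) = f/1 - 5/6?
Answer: 78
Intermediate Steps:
S(f) = -⅚ + f (S(f) = f*1 - 5*⅙ = f - ⅚ = -⅚ + f)
t(G) = 3 + 5*G
L(E) = 7 + E (L(E) = E - (3 + 5*(-2)) = E - (3 - 10) = E - 1*(-7) = E + 7 = 7 + E)
L(S(-4))*36 = (7 + (-⅚ - 4))*36 = (7 - 29/6)*36 = (13/6)*36 = 78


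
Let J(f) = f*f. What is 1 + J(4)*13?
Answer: 209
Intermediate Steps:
J(f) = f²
1 + J(4)*13 = 1 + 4²*13 = 1 + 16*13 = 1 + 208 = 209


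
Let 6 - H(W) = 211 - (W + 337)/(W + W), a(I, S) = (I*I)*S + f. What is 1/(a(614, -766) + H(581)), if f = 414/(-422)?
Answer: -122591/35401723697749 ≈ -3.4629e-9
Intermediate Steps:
f = -207/211 (f = 414*(-1/422) = -207/211 ≈ -0.98104)
a(I, S) = -207/211 + S*I² (a(I, S) = (I*I)*S - 207/211 = I²*S - 207/211 = S*I² - 207/211 = -207/211 + S*I²)
H(W) = -205 + (337 + W)/(2*W) (H(W) = 6 - (211 - (W + 337)/(W + W)) = 6 - (211 - (337 + W)/(2*W)) = 6 + (-211 + (337 + W)/(2*W)) = -205 + (337 + W)/(2*W))
1/(a(614, -766) + H(581)) = 1/((-207/211 - 766*614²) + (½)*(337 - 409*581)/581) = 1/((-207/211 - 766*376996) + (½)*(1/581)*(337 - 237629)) = 1/((-207/211 - 288778936) + (½)*(1/581)*(-237292)) = 1/(-60932355703/211 - 118646/581) = 1/(-35401723697749/122591) = -122591/35401723697749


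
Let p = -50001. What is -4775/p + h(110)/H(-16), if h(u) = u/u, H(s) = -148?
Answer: 656699/7400148 ≈ 0.088741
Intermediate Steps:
h(u) = 1
-4775/p + h(110)/H(-16) = -4775/(-50001) + 1/(-148) = -4775*(-1/50001) + 1*(-1/148) = 4775/50001 - 1/148 = 656699/7400148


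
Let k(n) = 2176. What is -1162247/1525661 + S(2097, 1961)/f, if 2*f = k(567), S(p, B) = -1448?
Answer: -434210233/207489896 ≈ -2.0927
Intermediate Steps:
f = 1088 (f = (½)*2176 = 1088)
-1162247/1525661 + S(2097, 1961)/f = -1162247/1525661 - 1448/1088 = -1162247*1/1525661 - 1448*1/1088 = -1162247/1525661 - 181/136 = -434210233/207489896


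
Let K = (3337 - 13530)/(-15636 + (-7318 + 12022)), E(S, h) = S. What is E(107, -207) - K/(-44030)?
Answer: 51502957913/481335960 ≈ 107.00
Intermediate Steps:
K = 10193/10932 (K = -10193/(-15636 + 4704) = -10193/(-10932) = -10193*(-1/10932) = 10193/10932 ≈ 0.93240)
E(107, -207) - K/(-44030) = 107 - 10193/(10932*(-44030)) = 107 - 10193*(-1)/(10932*44030) = 107 - 1*(-10193/481335960) = 107 + 10193/481335960 = 51502957913/481335960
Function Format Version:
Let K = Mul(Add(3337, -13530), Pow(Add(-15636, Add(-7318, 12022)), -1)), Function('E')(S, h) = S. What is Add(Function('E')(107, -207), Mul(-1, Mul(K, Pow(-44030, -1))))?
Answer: Rational(51502957913, 481335960) ≈ 107.00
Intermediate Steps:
K = Rational(10193, 10932) (K = Mul(-10193, Pow(Add(-15636, 4704), -1)) = Mul(-10193, Pow(-10932, -1)) = Mul(-10193, Rational(-1, 10932)) = Rational(10193, 10932) ≈ 0.93240)
Add(Function('E')(107, -207), Mul(-1, Mul(K, Pow(-44030, -1)))) = Add(107, Mul(-1, Mul(Rational(10193, 10932), Pow(-44030, -1)))) = Add(107, Mul(-1, Mul(Rational(10193, 10932), Rational(-1, 44030)))) = Add(107, Mul(-1, Rational(-10193, 481335960))) = Add(107, Rational(10193, 481335960)) = Rational(51502957913, 481335960)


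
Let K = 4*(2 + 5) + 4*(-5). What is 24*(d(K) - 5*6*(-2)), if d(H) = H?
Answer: 1632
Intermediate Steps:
K = 8 (K = 4*7 - 20 = 28 - 20 = 8)
24*(d(K) - 5*6*(-2)) = 24*(8 - 5*6*(-2)) = 24*(8 - 30*(-2)) = 24*(8 + 60) = 24*68 = 1632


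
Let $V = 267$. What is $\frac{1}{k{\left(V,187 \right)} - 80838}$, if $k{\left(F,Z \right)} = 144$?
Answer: $- \frac{1}{80694} \approx -1.2392 \cdot 10^{-5}$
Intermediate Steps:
$\frac{1}{k{\left(V,187 \right)} - 80838} = \frac{1}{144 - 80838} = \frac{1}{-80694} = - \frac{1}{80694}$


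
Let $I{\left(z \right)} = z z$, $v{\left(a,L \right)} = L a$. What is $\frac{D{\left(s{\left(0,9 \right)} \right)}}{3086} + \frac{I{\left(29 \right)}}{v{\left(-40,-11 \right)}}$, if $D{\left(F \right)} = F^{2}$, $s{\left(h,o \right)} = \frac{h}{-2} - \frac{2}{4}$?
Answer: $\frac{648859}{339460} \approx 1.9114$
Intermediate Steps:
$s{\left(h,o \right)} = - \frac{1}{2} - \frac{h}{2}$ ($s{\left(h,o \right)} = h \left(- \frac{1}{2}\right) - \frac{1}{2} = - \frac{h}{2} - \frac{1}{2} = - \frac{1}{2} - \frac{h}{2}$)
$I{\left(z \right)} = z^{2}$
$\frac{D{\left(s{\left(0,9 \right)} \right)}}{3086} + \frac{I{\left(29 \right)}}{v{\left(-40,-11 \right)}} = \frac{\left(- \frac{1}{2} - 0\right)^{2}}{3086} + \frac{29^{2}}{\left(-11\right) \left(-40\right)} = \left(- \frac{1}{2} + 0\right)^{2} \cdot \frac{1}{3086} + \frac{841}{440} = \left(- \frac{1}{2}\right)^{2} \cdot \frac{1}{3086} + 841 \cdot \frac{1}{440} = \frac{1}{4} \cdot \frac{1}{3086} + \frac{841}{440} = \frac{1}{12344} + \frac{841}{440} = \frac{648859}{339460}$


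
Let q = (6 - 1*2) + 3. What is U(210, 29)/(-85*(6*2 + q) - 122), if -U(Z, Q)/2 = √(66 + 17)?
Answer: 2*√83/1737 ≈ 0.010490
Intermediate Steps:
U(Z, Q) = -2*√83 (U(Z, Q) = -2*√(66 + 17) = -2*√83)
q = 7 (q = (6 - 2) + 3 = 4 + 3 = 7)
U(210, 29)/(-85*(6*2 + q) - 122) = (-2*√83)/(-85*(6*2 + 7) - 122) = (-2*√83)/(-85*(12 + 7) - 122) = (-2*√83)/(-85*19 - 122) = (-2*√83)/(-1615 - 122) = -2*√83/(-1737) = -2*√83*(-1/1737) = 2*√83/1737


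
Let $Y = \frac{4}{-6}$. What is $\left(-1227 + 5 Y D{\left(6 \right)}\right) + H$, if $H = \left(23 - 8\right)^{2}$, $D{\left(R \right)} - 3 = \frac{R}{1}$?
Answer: $-1032$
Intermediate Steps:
$D{\left(R \right)} = 3 + R$ ($D{\left(R \right)} = 3 + \frac{R}{1} = 3 + R 1 = 3 + R$)
$Y = - \frac{2}{3}$ ($Y = 4 \left(- \frac{1}{6}\right) = - \frac{2}{3} \approx -0.66667$)
$H = 225$ ($H = 15^{2} = 225$)
$\left(-1227 + 5 Y D{\left(6 \right)}\right) + H = \left(-1227 + 5 \left(- \frac{2}{3}\right) \left(3 + 6\right)\right) + 225 = \left(-1227 - 30\right) + 225 = -1257 + 225 = -1032$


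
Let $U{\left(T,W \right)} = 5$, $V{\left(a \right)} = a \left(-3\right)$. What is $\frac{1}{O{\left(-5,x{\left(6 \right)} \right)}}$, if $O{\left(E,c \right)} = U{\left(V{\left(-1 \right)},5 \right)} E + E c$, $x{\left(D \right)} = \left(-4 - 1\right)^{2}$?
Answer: $- \frac{1}{150} \approx -0.0066667$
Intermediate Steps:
$x{\left(D \right)} = 25$ ($x{\left(D \right)} = \left(-5\right)^{2} = 25$)
$V{\left(a \right)} = - 3 a$
$O{\left(E,c \right)} = 5 E + E c$
$\frac{1}{O{\left(-5,x{\left(6 \right)} \right)}} = \frac{1}{\left(-5\right) \left(5 + 25\right)} = \frac{1}{\left(-5\right) 30} = \frac{1}{-150} = - \frac{1}{150}$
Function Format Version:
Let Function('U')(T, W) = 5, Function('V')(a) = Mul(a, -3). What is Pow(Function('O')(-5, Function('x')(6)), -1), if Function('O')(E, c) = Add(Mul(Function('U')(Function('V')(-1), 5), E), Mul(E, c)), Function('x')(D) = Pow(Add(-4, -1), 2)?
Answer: Rational(-1, 150) ≈ -0.0066667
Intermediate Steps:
Function('x')(D) = 25 (Function('x')(D) = Pow(-5, 2) = 25)
Function('V')(a) = Mul(-3, a)
Function('O')(E, c) = Add(Mul(5, E), Mul(E, c))
Pow(Function('O')(-5, Function('x')(6)), -1) = Pow(Mul(-5, Add(5, 25)), -1) = Pow(Mul(-5, 30), -1) = Pow(-150, -1) = Rational(-1, 150)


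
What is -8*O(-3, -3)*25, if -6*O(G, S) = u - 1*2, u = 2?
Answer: 0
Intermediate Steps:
O(G, S) = 0 (O(G, S) = -(2 - 1*2)/6 = -(2 - 2)/6 = -1/6*0 = 0)
-8*O(-3, -3)*25 = -8*0*25 = 0*25 = 0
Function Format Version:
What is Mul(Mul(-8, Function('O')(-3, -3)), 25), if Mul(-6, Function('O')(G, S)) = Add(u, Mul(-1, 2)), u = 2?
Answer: 0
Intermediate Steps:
Function('O')(G, S) = 0 (Function('O')(G, S) = Mul(Rational(-1, 6), Add(2, Mul(-1, 2))) = Mul(Rational(-1, 6), Add(2, -2)) = Mul(Rational(-1, 6), 0) = 0)
Mul(Mul(-8, Function('O')(-3, -3)), 25) = Mul(Mul(-8, 0), 25) = Mul(0, 25) = 0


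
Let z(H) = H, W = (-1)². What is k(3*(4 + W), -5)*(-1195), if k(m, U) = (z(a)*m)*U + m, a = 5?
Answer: 430200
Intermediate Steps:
W = 1
k(m, U) = m + 5*U*m (k(m, U) = (5*m)*U + m = 5*U*m + m = m + 5*U*m)
k(3*(4 + W), -5)*(-1195) = ((3*(4 + 1))*(1 + 5*(-5)))*(-1195) = ((3*5)*(1 - 25))*(-1195) = (15*(-24))*(-1195) = -360*(-1195) = 430200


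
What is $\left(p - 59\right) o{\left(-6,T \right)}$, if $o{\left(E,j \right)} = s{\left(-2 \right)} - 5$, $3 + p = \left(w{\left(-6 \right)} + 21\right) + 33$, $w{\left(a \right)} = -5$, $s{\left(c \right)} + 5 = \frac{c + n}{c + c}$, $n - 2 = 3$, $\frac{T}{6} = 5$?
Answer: $\frac{559}{4} \approx 139.75$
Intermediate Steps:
$T = 30$ ($T = 6 \cdot 5 = 30$)
$n = 5$ ($n = 2 + 3 = 5$)
$s{\left(c \right)} = -5 + \frac{5 + c}{2 c}$ ($s{\left(c \right)} = -5 + \frac{c + 5}{c + c} = -5 + \frac{5 + c}{2 c}$)
$p = 46$ ($p = -3 + \left(\left(-5 + 21\right) + 33\right) = -3 + \left(16 + 33\right) = -3 + 49 = 46$)
$o{\left(E,j \right)} = - \frac{43}{4}$ ($o{\left(E,j \right)} = \frac{5 - -18}{2 \left(-2\right)} - 5 = \frac{1}{2} \left(- \frac{1}{2}\right) \left(5 + 18\right) - 5 = \frac{1}{2} \left(- \frac{1}{2}\right) 23 - 5 = - \frac{23}{4} - 5 = - \frac{43}{4}$)
$\left(p - 59\right) o{\left(-6,T \right)} = \left(46 - 59\right) \left(- \frac{43}{4}\right) = \left(-13\right) \left(- \frac{43}{4}\right) = \frac{559}{4}$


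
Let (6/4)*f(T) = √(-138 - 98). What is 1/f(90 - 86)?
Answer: -3*I*√59/236 ≈ -0.097642*I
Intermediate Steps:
f(T) = 4*I*√59/3 (f(T) = 2*√(-138 - 98)/3 = 2*√(-236)/3 = 2*(2*I*√59)/3 = 4*I*√59/3)
1/f(90 - 86) = 1/(4*I*√59/3) = -3*I*√59/236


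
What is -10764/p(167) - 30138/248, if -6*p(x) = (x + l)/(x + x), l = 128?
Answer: 2670365589/36580 ≈ 73001.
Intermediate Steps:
p(x) = -(128 + x)/(12*x) (p(x) = -(x + 128)/(6*(x + x)) = -(128 + x)/(6*(2*x)) = -(128 + x)*1/(2*x)/6 = -(128 + x)/(12*x))
-10764/p(167) - 30138/248 = -10764*2004/(-128 - 1*167) - 30138/248 = -10764*2004/(-128 - 167) - 30138*1/248 = -10764/((1/12)*(1/167)*(-295)) - 15069/124 = -10764/(-295/2004) - 15069/124 = -10764*(-2004/295) - 15069/124 = 21571056/295 - 15069/124 = 2670365589/36580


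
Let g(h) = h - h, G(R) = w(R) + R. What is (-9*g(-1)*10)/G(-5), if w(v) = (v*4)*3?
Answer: 0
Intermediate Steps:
w(v) = 12*v (w(v) = (4*v)*3 = 12*v)
G(R) = 13*R (G(R) = 12*R + R = 13*R)
g(h) = 0
(-9*g(-1)*10)/G(-5) = (-9*0*10)/((13*(-5))) = (0*10)/(-65) = 0*(-1/65) = 0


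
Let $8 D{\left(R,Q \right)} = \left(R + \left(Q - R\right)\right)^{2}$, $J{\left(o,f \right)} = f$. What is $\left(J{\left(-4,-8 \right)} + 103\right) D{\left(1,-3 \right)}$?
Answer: $\frac{855}{8} \approx 106.88$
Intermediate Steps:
$D{\left(R,Q \right)} = \frac{Q^{2}}{8}$ ($D{\left(R,Q \right)} = \frac{\left(R + \left(Q - R\right)\right)^{2}}{8} = \frac{Q^{2}}{8}$)
$\left(J{\left(-4,-8 \right)} + 103\right) D{\left(1,-3 \right)} = \left(-8 + 103\right) \frac{\left(-3\right)^{2}}{8} = 95 \cdot \frac{1}{8} \cdot 9 = 95 \cdot \frac{9}{8} = \frac{855}{8}$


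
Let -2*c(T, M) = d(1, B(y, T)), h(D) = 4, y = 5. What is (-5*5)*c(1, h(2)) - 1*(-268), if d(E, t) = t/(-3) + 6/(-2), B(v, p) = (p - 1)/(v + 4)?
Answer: 461/2 ≈ 230.50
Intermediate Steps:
B(v, p) = (-1 + p)/(4 + v)
d(E, t) = -3 - t/3 (d(E, t) = t*(-⅓) + 6*(-½) = -t/3 - 3 = -3 - t/3)
c(T, M) = 40/27 + T/54 (c(T, M) = -(-3 - (-1 + T)/(3*(4 + 5)))/2 = -(-3 - (-1 + T)/(3*9))/2 = -(-3 - (-1 + T)/27)/2 = -(-3 - (-⅑ + T/9)/3)/2 = -(-3 + (1/27 - T/27))/2 = -(-80/27 - T/27)/2 = 40/27 + T/54)
(-5*5)*c(1, h(2)) - 1*(-268) = (-5*5)*(40/27 + (1/54)*1) - 1*(-268) = -25*(40/27 + 1/54) + 268 = -25*3/2 + 268 = -75/2 + 268 = 461/2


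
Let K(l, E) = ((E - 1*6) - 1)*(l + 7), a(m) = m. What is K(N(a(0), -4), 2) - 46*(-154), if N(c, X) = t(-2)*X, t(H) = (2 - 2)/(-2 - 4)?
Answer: 7049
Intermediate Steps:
t(H) = 0 (t(H) = 0/(-6) = 0*(-⅙) = 0)
N(c, X) = 0 (N(c, X) = 0*X = 0)
K(l, E) = (-7 + E)*(7 + l) (K(l, E) = ((E - 6) - 1)*(7 + l) = ((-6 + E) - 1)*(7 + l) = (-7 + E)*(7 + l))
K(N(a(0), -4), 2) - 46*(-154) = (-49 - 7*0 + 7*2 + 2*0) - 46*(-154) = (-49 + 0 + 14 + 0) + 7084 = -35 + 7084 = 7049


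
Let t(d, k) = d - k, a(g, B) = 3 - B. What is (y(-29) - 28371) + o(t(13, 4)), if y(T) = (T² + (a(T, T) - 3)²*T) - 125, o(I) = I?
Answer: -52035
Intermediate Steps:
y(T) = -125 + T² + T³ (y(T) = (T² + ((3 - T) - 3)²*T) - 125 = (T² + (-T)²*T) - 125 = (T² + T²*T) - 125 = (T² + T³) - 125 = -125 + T² + T³)
(y(-29) - 28371) + o(t(13, 4)) = ((-125 + (-29)² + (-29)³) - 28371) + (13 - 1*4) = ((-125 + 841 - 24389) - 28371) + (13 - 4) = (-23673 - 28371) + 9 = -52044 + 9 = -52035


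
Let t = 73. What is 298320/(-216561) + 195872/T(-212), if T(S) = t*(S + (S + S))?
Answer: -4689053096/837874509 ≈ -5.5964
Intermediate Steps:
T(S) = 219*S (T(S) = 73*(S + (S + S)) = 73*(S + 2*S) = 73*(3*S) = 219*S)
298320/(-216561) + 195872/T(-212) = 298320/(-216561) + 195872/((219*(-212))) = 298320*(-1/216561) + 195872/(-46428) = -99440/72187 + 195872*(-1/46428) = -99440/72187 - 48968/11607 = -4689053096/837874509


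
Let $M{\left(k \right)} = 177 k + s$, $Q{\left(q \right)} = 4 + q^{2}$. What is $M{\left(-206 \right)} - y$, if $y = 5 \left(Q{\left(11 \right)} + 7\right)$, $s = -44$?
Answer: $-37166$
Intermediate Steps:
$y = 660$ ($y = 5 \left(\left(4 + 11^{2}\right) + 7\right) = 5 \left(\left(4 + 121\right) + 7\right) = 5 \left(125 + 7\right) = 5 \cdot 132 = 660$)
$M{\left(k \right)} = -44 + 177 k$ ($M{\left(k \right)} = 177 k - 44 = -44 + 177 k$)
$M{\left(-206 \right)} - y = \left(-44 + 177 \left(-206\right)\right) - 660 = \left(-44 - 36462\right) - 660 = -36506 - 660 = -37166$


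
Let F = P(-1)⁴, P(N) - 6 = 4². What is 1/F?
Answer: 1/234256 ≈ 4.2688e-6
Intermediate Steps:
P(N) = 22 (P(N) = 6 + 4² = 6 + 16 = 22)
F = 234256 (F = 22⁴ = 234256)
1/F = 1/234256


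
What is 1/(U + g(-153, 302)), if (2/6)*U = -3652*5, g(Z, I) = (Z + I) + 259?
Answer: -1/54372 ≈ -1.8392e-5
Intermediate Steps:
g(Z, I) = 259 + I + Z (g(Z, I) = (I + Z) + 259 = 259 + I + Z)
U = -54780 (U = 3*(-3652*5) = 3*(-18260) = -54780)
1/(U + g(-153, 302)) = 1/(-54780 + (259 + 302 - 153)) = 1/(-54780 + 408) = 1/(-54372) = -1/54372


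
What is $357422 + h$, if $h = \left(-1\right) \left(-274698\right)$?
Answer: $632120$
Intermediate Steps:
$h = 274698$
$357422 + h = 357422 + 274698 = 632120$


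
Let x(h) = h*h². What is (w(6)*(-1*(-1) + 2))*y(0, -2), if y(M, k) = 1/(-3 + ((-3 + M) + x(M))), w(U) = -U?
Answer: 3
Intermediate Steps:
x(h) = h³
y(M, k) = 1/(-6 + M + M³) (y(M, k) = 1/(-3 + ((-3 + M) + M³)) = 1/(-3 + (-3 + M + M³)) = 1/(-6 + M + M³))
(w(6)*(-1*(-1) + 2))*y(0, -2) = ((-1*6)*(-1*(-1) + 2))/(-6 + 0 + 0³) = (-6*(1 + 2))/(-6 + 0 + 0) = -6*3/(-6) = -18*(-⅙) = 3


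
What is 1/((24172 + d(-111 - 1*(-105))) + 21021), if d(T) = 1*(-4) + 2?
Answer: 1/45191 ≈ 2.2128e-5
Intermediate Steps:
d(T) = -2 (d(T) = -4 + 2 = -2)
1/((24172 + d(-111 - 1*(-105))) + 21021) = 1/((24172 - 2) + 21021) = 1/(24170 + 21021) = 1/45191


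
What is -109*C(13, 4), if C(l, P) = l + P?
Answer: -1853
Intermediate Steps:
C(l, P) = P + l
-109*C(13, 4) = -109*(4 + 13) = -109*17 = -1853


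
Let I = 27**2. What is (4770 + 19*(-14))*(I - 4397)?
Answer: -16520672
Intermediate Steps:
I = 729
(4770 + 19*(-14))*(I - 4397) = (4770 + 19*(-14))*(729 - 4397) = (4770 - 266)*(-3668) = 4504*(-3668) = -16520672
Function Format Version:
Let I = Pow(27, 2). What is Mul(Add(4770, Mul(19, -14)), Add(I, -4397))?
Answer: -16520672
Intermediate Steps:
I = 729
Mul(Add(4770, Mul(19, -14)), Add(I, -4397)) = Mul(Add(4770, Mul(19, -14)), Add(729, -4397)) = Mul(Add(4770, -266), -3668) = Mul(4504, -3668) = -16520672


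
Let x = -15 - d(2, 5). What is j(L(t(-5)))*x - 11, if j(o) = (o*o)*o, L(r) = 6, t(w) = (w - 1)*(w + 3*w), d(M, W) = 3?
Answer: -3899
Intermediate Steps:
t(w) = 4*w*(-1 + w) (t(w) = (-1 + w)*(4*w) = 4*w*(-1 + w))
x = -18 (x = -15 - 1*3 = -15 - 3 = -18)
j(o) = o³ (j(o) = o²*o = o³)
j(L(t(-5)))*x - 11 = 6³*(-18) - 11 = 216*(-18) - 11 = -3888 - 11 = -3899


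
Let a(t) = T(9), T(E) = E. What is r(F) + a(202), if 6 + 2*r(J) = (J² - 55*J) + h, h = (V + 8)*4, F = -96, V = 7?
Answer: 7284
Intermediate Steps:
a(t) = 9
h = 60 (h = (7 + 8)*4 = 15*4 = 60)
r(J) = 27 + J²/2 - 55*J/2 (r(J) = -3 + ((J² - 55*J) + 60)/2 = -3 + (60 + J² - 55*J)/2 = -3 + (30 + J²/2 - 55*J/2) = 27 + J²/2 - 55*J/2)
r(F) + a(202) = (27 + (½)*(-96)² - 55/2*(-96)) + 9 = (27 + (½)*9216 + 2640) + 9 = (27 + 4608 + 2640) + 9 = 7275 + 9 = 7284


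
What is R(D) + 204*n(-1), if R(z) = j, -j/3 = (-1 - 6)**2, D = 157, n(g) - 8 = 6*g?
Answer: 261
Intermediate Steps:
n(g) = 8 + 6*g
j = -147 (j = -3*(-1 - 6)**2 = -3*(-7)**2 = -3*49 = -147)
R(z) = -147
R(D) + 204*n(-1) = -147 + 204*(8 + 6*(-1)) = -147 + 204*(8 - 6) = -147 + 204*2 = -147 + 408 = 261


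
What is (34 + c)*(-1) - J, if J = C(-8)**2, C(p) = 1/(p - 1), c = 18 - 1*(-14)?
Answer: -5347/81 ≈ -66.012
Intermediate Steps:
c = 32 (c = 18 + 14 = 32)
C(p) = 1/(-1 + p)
J = 1/81 (J = (1/(-1 - 8))**2 = (1/(-9))**2 = (-1/9)**2 = 1/81 ≈ 0.012346)
(34 + c)*(-1) - J = (34 + 32)*(-1) - 1*1/81 = 66*(-1) - 1/81 = -66 - 1/81 = -5347/81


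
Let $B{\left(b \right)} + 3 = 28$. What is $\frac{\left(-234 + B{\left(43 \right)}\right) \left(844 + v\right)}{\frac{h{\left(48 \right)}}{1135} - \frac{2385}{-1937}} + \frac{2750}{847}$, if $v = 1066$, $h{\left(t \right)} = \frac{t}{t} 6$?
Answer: $- \frac{1379098902400}{4272081} \approx -3.2282 \cdot 10^{5}$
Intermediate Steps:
$B{\left(b \right)} = 25$ ($B{\left(b \right)} = -3 + 28 = 25$)
$h{\left(t \right)} = 6$ ($h{\left(t \right)} = 1 \cdot 6 = 6$)
$\frac{\left(-234 + B{\left(43 \right)}\right) \left(844 + v\right)}{\frac{h{\left(48 \right)}}{1135} - \frac{2385}{-1937}} + \frac{2750}{847} = \frac{\left(-234 + 25\right) \left(844 + 1066\right)}{\frac{6}{1135} - \frac{2385}{-1937}} + \frac{2750}{847} = \frac{\left(-209\right) 1910}{6 \cdot \frac{1}{1135} - - \frac{2385}{1937}} + 2750 \cdot \frac{1}{847} = - \frac{399190}{\frac{6}{1135} + \frac{2385}{1937}} + \frac{250}{77} = - \frac{399190}{\frac{2718597}{2198495}} + \frac{250}{77} = \left(-399190\right) \frac{2198495}{2718597} + \frac{250}{77} = - \frac{877617219050}{2718597} + \frac{250}{77} = - \frac{1379098902400}{4272081}$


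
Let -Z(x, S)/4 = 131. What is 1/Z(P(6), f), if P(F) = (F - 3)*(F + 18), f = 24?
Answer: -1/524 ≈ -0.0019084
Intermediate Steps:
P(F) = (-3 + F)*(18 + F)
Z(x, S) = -524 (Z(x, S) = -4*131 = -524)
1/Z(P(6), f) = 1/(-524) = -1/524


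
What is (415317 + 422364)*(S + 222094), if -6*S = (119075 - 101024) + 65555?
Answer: 174371397733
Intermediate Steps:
S = -41803/3 (S = -((119075 - 101024) + 65555)/6 = -(18051 + 65555)/6 = -⅙*83606 = -41803/3 ≈ -13934.)
(415317 + 422364)*(S + 222094) = (415317 + 422364)*(-41803/3 + 222094) = 837681*(624479/3) = 174371397733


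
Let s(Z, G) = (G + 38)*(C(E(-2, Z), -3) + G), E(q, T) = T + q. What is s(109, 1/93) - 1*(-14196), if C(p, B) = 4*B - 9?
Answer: 115880884/8649 ≈ 13398.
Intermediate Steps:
C(p, B) = -9 + 4*B
s(Z, G) = (-21 + G)*(38 + G) (s(Z, G) = (G + 38)*((-9 + 4*(-3)) + G) = (38 + G)*((-9 - 12) + G) = (38 + G)*(-21 + G) = (-21 + G)*(38 + G))
s(109, 1/93) - 1*(-14196) = (-798 + (1/93)**2 + 17/93) - 1*(-14196) = (-798 + (1/93)**2 + 17*(1/93)) + 14196 = (-798 + 1/8649 + 17/93) + 14196 = -6900320/8649 + 14196 = 115880884/8649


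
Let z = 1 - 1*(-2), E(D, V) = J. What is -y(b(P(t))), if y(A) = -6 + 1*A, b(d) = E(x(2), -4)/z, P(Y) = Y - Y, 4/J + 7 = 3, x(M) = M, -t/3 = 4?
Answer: 19/3 ≈ 6.3333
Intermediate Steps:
t = -12 (t = -3*4 = -12)
J = -1 (J = 4/(-7 + 3) = 4/(-4) = 4*(-¼) = -1)
E(D, V) = -1
P(Y) = 0
z = 3 (z = 1 + 2 = 3)
b(d) = -⅓ (b(d) = -1/3 = -1*⅓ = -⅓)
y(A) = -6 + A
-y(b(P(t))) = -(-6 - ⅓) = -1*(-19/3) = 19/3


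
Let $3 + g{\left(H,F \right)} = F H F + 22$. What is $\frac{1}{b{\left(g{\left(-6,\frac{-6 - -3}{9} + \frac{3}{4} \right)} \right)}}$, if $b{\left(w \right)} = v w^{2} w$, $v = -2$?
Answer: $- \frac{6912}{80062991} \approx -8.6332 \cdot 10^{-5}$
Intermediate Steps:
$g{\left(H,F \right)} = 19 + H F^{2}$ ($g{\left(H,F \right)} = -3 + \left(F H F + 22\right) = -3 + \left(H F^{2} + 22\right) = -3 + \left(22 + H F^{2}\right) = 19 + H F^{2}$)
$b{\left(w \right)} = - 2 w^{3}$ ($b{\left(w \right)} = - 2 w^{2} w = - 2 w^{3}$)
$\frac{1}{b{\left(g{\left(-6,\frac{-6 - -3}{9} + \frac{3}{4} \right)} \right)}} = \frac{1}{\left(-2\right) \left(19 - 6 \left(\frac{-6 - -3}{9} + \frac{3}{4}\right)^{2}\right)^{3}} = \frac{1}{\left(-2\right) \left(19 - 6 \left(\left(-6 + 3\right) \frac{1}{9} + 3 \cdot \frac{1}{4}\right)^{2}\right)^{3}} = \frac{1}{\left(-2\right) \left(19 - 6 \left(\left(-3\right) \frac{1}{9} + \frac{3}{4}\right)^{2}\right)^{3}} = \frac{1}{\left(-2\right) \left(19 - 6 \left(- \frac{1}{3} + \frac{3}{4}\right)^{2}\right)^{3}} = \frac{1}{\left(-2\right) \left(19 - 6 \left(\frac{5}{12}\right)^{2}\right)^{3}} = \frac{1}{\left(-2\right) \left(19 - \frac{25}{24}\right)^{3}} = \frac{1}{\left(-2\right) \left(\frac{431}{24}\right)^{3}} = \frac{1}{\left(-2\right) \frac{80062991}{13824}} = \frac{1}{- \frac{80062991}{6912}} = - \frac{6912}{80062991}$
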